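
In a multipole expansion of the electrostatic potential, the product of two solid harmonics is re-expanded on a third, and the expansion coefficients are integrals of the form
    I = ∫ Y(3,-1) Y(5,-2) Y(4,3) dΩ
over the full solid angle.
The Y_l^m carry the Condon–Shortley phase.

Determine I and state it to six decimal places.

Checks pass: Σm=0; 12 even; l₃=4∈[2,8].
(2·3+1)(2·5+1)(2·4+1) = 693
Δ: 4! 2! 6! / 13! → 1/180180
sum: t=1:−1/576 t=2:+1/144 t=3:−1/576 = 1/288
3j²(3 5 4; 0 0 0) = Δ·Π!·Σ² = 20/1001  (sign +1)
sum: t=2:+1/960 t=3:−1/4320 = 7/8640
3j²(3 5 4; -1 -2 3) = Δ·Π!·Σ² = 343/12870  (sign -1)
combine: 4πI² = 693·20/1001·343/12870 = 686/1859
take √, sign -1: I = -0.17136315

-0.171363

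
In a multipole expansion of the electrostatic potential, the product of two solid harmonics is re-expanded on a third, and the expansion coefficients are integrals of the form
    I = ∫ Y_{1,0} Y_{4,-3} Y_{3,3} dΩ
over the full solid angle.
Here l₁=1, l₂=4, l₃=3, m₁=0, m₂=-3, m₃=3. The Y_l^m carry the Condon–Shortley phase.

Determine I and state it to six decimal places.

m-sum 0 ✓  L=8 even ✓  3≤3≤5 ✓
Π(2lᵢ+1) = 3×9×7 = 189
triangle coeff Δ(1,4,3) = 1/252
Σ_t [1,1]: t=1:−1/36 = -1/36
(3j)²=4/63 [(1 4 3; 0 0 0)], sign=+1
Σ_t [1,1]: t=1:−1/720 = -1/720
(3j)²=1/36 [(1 4 3; 0 -3 3)], sign=-1
⇒ 4πI² = 1/3
I = (-1)√(1/3/(4π)) = -0.16286750

-0.162868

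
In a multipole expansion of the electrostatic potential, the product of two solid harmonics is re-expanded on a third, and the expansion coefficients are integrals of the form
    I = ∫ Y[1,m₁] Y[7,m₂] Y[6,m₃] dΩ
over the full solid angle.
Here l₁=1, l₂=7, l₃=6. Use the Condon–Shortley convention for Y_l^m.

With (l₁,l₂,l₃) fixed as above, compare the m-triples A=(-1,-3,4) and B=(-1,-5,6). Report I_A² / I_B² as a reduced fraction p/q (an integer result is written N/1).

6/1

l's match ⇒ only the (l;m) 3-j factors differ between A and B.
A: triangle coeff Δ(1,7,6) = 1/1365; Σ_t [2,2]: t=2:+1/14515200 = 1/14515200; (3j)²=2/455 [(1 7 6; -1 -3 4)], sign=+1
B: triangle coeff Δ(1,7,6) = 1/1365; Σ_t [2,2]: t=2:+1/958003200 = 1/958003200; (3j)²=1/1365 [(1 7 6; -1 -5 6)], sign=+1
I_A²/I_B² = (2/455)/(1/1365) = 6/1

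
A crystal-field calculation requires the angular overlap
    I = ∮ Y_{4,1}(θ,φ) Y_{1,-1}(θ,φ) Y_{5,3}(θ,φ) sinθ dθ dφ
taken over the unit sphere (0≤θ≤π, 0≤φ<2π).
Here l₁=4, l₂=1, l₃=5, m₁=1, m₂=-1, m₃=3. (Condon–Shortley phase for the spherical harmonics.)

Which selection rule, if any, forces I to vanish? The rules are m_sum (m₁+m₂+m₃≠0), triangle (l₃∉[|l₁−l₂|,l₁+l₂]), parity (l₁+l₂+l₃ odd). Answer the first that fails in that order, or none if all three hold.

m_sum

Σmᵢ = 3  ✗
l₃∈[|l₁−l₂|,l₁+l₂]=[3,5], have l₃=5
Σlᵢ = 10 ⇒ even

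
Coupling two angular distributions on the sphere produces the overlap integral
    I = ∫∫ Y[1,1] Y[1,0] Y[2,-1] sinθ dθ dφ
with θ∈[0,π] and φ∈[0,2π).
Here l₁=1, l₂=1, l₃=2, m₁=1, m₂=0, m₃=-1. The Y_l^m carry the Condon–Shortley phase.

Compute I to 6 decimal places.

-0.218510

m-sum 0 ✓  L=4 even ✓  0≤2≤2 ✓
Π(2lᵢ+1) = 3×3×5 = 45
triangle coeff Δ(1,1,2) = 1/30
Σ_t [0,0]: t=0:+1/1 = 1/1
(3j)²=2/15 [(1 1 2; 0 0 0)], sign=+1
Σ_t [0,0]: t=0:+1/2 = 1/2
(3j)²=1/10 [(1 1 2; 1 0 -1)], sign=-1
⇒ 4πI² = 3/5
I = (-1)√(3/5/(4π)) = -0.21850969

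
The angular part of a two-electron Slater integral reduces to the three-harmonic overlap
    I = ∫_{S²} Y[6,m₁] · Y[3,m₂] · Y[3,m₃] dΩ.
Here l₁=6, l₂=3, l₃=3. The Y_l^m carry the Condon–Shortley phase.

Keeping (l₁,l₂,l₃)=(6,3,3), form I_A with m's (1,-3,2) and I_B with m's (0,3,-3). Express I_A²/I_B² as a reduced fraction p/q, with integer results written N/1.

7/1

Shared (l₁,l₂,l₃)=(6,3,3): N and (l;000)² cancel in I_A²/I_B².
A: Δ = 6!·6!·0!/13! = 1/12012; Racah Σ t=0..0: t=0:+1/86400 = 1/86400; ⇒ 3j(6 3 3; 1 -3 2)² = 1/1716, sgn -1
B: Δ = 6!·6!·0!/13! = 1/12012; Racah Σ t=6..6: t=6:+1/518400 = 1/518400; ⇒ 3j(6 3 3; 0 3 -3)² = 1/12012, sgn +1
I_A²/I_B² = (1/1716)/(1/12012) = 7/1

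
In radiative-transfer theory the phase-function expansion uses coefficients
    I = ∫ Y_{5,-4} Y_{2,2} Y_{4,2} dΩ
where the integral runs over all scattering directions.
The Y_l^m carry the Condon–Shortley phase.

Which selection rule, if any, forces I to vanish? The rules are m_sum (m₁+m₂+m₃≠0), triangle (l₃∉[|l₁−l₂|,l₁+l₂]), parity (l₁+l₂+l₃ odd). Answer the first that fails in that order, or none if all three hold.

parity

m₁+m₂+m₃ = -4 + 2 + 2 = 0  ✓
triangle: |5−2|=3 ≤ l₃=4 ≤ 5+2=7  ✓
parity: l₁+l₂+l₃ = 11 is odd  ✗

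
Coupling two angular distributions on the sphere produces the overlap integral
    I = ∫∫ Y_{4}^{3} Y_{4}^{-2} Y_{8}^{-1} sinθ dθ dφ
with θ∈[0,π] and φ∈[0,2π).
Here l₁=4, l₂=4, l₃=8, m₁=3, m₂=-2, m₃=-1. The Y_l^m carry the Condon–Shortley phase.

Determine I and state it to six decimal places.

m-sum 0 ✓  L=16 even ✓  0≤8≤8 ✓
Π(2lᵢ+1) = 9×9×17 = 1377
triangle coeff Δ(4,4,8) = 1/218790
Σ_t [0,0]: t=0:+1/331776 = 1/331776
(3j)²=490/21879 [(4 4 8; 0 0 0)], sign=+1
Σ_t [0,0]: t=0:+1/7257600 = 1/7257600
(3j)²=14/12155 [(4 4 8; 3 -2 -1)], sign=-1
⇒ 4πI² = 12348/347633
I = (-1)√(12348/347633/(4π)) = -0.05316586

-0.053166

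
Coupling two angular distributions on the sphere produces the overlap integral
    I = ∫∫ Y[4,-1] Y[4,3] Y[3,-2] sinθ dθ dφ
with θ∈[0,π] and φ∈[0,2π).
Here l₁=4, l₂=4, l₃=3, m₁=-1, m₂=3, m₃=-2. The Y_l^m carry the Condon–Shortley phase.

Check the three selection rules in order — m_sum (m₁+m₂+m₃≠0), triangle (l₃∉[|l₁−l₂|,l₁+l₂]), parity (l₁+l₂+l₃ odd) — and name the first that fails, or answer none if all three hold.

Σmᵢ = 0  ✓
l₃∈[|l₁−l₂|,l₁+l₂]=[0,8], have l₃=3  ✓
Σlᵢ = 11 ⇒ odd  ✗

parity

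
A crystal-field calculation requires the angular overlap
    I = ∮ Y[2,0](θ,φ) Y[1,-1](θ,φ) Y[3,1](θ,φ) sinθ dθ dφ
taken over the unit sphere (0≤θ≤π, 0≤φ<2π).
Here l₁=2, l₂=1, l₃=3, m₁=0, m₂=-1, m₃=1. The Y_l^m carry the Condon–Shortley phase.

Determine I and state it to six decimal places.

-0.202301

Rules hold: Σm=0, L=6 even, 1≤3≤3.
N = 5·3·7 = 105
Δ = 0!·4!·2!/7! = 1/105
Racah Σ t=0..0: t=0:+1/4 = 1/4
⇒ 3j(2 1 3; 0 0 0)² = 3/35, sgn -1
Racah Σ t=0..0: t=0:+1/8 = 1/8
⇒ 3j(2 1 3; 0 -1 1)² = 2/35, sgn +1
4πI² = N·(3j₀)²·(3jₘ)² = 18/35
I = -1·√(0.514286/4π) = -0.20230066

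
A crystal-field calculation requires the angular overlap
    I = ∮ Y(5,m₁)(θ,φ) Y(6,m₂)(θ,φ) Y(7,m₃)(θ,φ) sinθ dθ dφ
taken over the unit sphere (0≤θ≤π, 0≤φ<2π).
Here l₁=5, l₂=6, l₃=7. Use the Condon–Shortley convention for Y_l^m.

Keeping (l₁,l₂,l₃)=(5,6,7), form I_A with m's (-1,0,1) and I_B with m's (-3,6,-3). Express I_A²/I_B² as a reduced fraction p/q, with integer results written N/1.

22/75

l's match ⇒ only the (l;m) 3-j factors differ between A and B.
A: triangle coeff Δ(5,6,7) = 1/174594420; Σ_t [0,4]: t=0:+1/24883200 t=1:−1/518400 t=2:+1/110592 t=3:−1/155520 t=4:+1/1658880 = 11/8294400; (3j)²=11/4199 [(5 6 7; -1 0 1)], sign=+1
B: triangle coeff Δ(5,6,7) = 1/174594420; Σ_t [4,4]: t=4:+1/46448640 = 1/46448640; (3j)²=75/8398 [(5 6 7; -3 6 -3)], sign=+1
I_A²/I_B² = (11/4199)/(75/8398) = 22/75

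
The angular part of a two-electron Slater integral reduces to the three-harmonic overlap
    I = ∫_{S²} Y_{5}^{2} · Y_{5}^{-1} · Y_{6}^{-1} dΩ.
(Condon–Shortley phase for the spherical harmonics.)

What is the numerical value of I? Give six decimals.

0.120248

m-sum 0 ✓  L=16 even ✓  0≤6≤10 ✓
Π(2lᵢ+1) = 11×11×13 = 1573
triangle coeff Δ(5,5,6) = 1/28588560
Σ_t [0,4]: t=0:+1/345600 t=1:−1/13824 t=2:+1/5184 t=3:−1/13824 t=4:+1/345600 = 7/129600
(3j)²=80/7293 [(5 5 6; 0 0 0)], sign=+1
Σ_t [0,3]: t=0:+1/41472 t=1:−1/10368 t=2:+1/23040 t=3:−1/518400 = -1/32400
(3j)²=128/12155 [(5 5 6; 2 -1 -1)], sign=+1
⇒ 4πI² = 2048/11271
I = (+1)√(2048/11271/(4π)) = 0.12024827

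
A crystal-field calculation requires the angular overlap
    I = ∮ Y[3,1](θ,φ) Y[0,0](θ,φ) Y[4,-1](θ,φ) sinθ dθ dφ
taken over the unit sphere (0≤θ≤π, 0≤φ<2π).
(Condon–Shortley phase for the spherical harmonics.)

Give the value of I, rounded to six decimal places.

l₃=4 ∉ [3,3] — triangle fails ⇒ I = 0

0.000000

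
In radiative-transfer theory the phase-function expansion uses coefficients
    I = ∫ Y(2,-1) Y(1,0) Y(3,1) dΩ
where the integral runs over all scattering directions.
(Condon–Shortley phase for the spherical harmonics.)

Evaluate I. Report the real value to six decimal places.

m-sum 0 ✓  L=6 even ✓  1≤3≤3 ✓
Π(2lᵢ+1) = 5×3×7 = 105
triangle coeff Δ(2,1,3) = 1/105
Σ_t [0,0]: t=0:+1/4 = 1/4
(3j)²=3/35 [(2 1 3; 0 0 0)], sign=-1
Σ_t [0,0]: t=0:+1/6 = 1/6
(3j)²=8/105 [(2 1 3; -1 0 1)], sign=+1
⇒ 4πI² = 24/35
I = (-1)√(24/35/(4π)) = -0.23359668

-0.233597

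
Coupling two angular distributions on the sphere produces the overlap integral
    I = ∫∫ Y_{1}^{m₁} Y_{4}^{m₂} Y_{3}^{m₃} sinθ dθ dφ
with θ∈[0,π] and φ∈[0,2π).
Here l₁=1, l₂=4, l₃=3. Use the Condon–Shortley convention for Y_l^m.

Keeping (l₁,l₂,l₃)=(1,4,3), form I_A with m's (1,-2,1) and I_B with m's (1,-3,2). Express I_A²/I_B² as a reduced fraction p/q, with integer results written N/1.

5/7

Same 1,4,3: normalisation and zero-m 3j drop out of the ratio.
A: Δ: 2! 0! 6! / 9! → 1/252; sum: t=0:+1/96 = 1/96; 3j²(1 4 3; 1 -2 1) = Δ·Π!·Σ² = 5/84  (sign +1)
B: Δ: 2! 0! 6! / 9! → 1/252; sum: t=0:+1/240 = 1/240; 3j²(1 4 3; 1 -3 2) = Δ·Π!·Σ² = 1/12  (sign -1)
I_A²/I_B² = (5/84)/(1/12) = 5/7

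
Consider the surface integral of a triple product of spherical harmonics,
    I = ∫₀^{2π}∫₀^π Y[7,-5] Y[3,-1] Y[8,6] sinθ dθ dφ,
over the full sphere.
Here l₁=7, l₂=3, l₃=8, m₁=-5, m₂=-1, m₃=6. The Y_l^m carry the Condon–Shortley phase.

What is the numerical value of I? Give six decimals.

Rules hold: Σm=0, L=18 even, 4≤8≤10.
N = 15·7·17 = 1785
Δ = 2!·12!·4!/19! = 1/5290740
Racah Σ t=0..2: t=0:+1/7257600 t=1:−1/2073600 t=2:+1/7257600 = -1/4838400
⇒ 3j(7 3 8; 0 0 0)² = 252/20995, sgn -1
Racah Σ t=0..2: t=0:+1/3832012800 t=1:−1/239500800 t=2:+1/348364800 = -1/958003200
⇒ 3j(7 3 8; -5 -1 6)² = 8/4845, sgn -1
4πI² = N·(3j₀)²·(3jₘ)² = 14112/398905
I = +1·√(0.0353768/4π) = 0.05305846

0.053058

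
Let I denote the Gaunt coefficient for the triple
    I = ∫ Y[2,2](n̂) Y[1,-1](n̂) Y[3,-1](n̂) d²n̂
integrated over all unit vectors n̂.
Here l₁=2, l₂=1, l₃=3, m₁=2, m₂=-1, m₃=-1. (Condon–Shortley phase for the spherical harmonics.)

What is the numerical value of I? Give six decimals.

Rules hold: Σm=0, L=6 even, 1≤3≤3.
N = 5·3·7 = 105
Δ = 0!·4!·2!/7! = 1/105
Racah Σ t=0..0: t=0:+1/4 = 1/4
⇒ 3j(2 1 3; 0 0 0)² = 3/35, sgn -1
Racah Σ t=0..0: t=0:+1/48 = 1/48
⇒ 3j(2 1 3; 2 -1 -1)² = 1/105, sgn +1
4πI² = N·(3j₀)²·(3jₘ)² = 3/35
I = -1·√(0.0857143/4π) = -0.08258890

-0.082589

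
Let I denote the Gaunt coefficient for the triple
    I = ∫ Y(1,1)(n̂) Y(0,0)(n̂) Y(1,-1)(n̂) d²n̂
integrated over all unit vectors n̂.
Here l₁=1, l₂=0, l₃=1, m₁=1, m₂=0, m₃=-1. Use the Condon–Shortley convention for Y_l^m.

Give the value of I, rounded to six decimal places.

Checks pass: Σm=0; 2 even; l₃=1∈[1,1].
(2·1+1)(2·0+1)(2·1+1) = 9
Δ: 0! 2! 0! / 3! → 1/3
sum: t=0:+1/1 = 1/1
3j²(1 0 1; 0 0 0) = Δ·Π!·Σ² = 1/3  (sign -1)
sum: t=0:+1/2 = 1/2
3j²(1 0 1; 1 0 -1) = Δ·Π!·Σ² = 1/3  (sign +1)
combine: 4πI² = 9·1/3·1/3 = 1/1
take √, sign -1: I = -0.28209479

-0.282095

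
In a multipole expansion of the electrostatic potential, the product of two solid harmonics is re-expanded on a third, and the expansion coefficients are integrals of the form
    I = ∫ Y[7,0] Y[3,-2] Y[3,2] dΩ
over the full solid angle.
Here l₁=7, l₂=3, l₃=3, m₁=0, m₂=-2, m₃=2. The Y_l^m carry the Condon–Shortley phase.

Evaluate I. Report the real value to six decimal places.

0.000000

l₃=3 ∉ [4,10] — triangle fails ⇒ I = 0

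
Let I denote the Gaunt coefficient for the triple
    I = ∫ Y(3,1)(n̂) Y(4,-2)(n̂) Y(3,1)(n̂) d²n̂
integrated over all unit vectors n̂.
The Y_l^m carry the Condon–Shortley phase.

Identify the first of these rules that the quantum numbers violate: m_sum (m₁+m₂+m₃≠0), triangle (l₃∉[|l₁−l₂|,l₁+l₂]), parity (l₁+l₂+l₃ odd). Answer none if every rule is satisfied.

m₁+m₂+m₃ = 1 − 2 + 1 = 0  ✓
triangle: |3−4|=1 ≤ l₃=3 ≤ 3+4=7  ✓
parity: l₁+l₂+l₃ = 10 is even  ✓

none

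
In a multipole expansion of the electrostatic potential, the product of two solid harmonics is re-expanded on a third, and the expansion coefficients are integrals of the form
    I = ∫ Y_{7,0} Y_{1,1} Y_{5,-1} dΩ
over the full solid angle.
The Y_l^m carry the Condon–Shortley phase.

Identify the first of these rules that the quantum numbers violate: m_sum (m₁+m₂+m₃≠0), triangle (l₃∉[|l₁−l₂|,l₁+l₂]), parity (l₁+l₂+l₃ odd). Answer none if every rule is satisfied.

triangle

Σmᵢ = 0  ✓
l₃∈[|l₁−l₂|,l₁+l₂]=[6,8], have l₃=5  ✗
Σlᵢ = 13 ⇒ odd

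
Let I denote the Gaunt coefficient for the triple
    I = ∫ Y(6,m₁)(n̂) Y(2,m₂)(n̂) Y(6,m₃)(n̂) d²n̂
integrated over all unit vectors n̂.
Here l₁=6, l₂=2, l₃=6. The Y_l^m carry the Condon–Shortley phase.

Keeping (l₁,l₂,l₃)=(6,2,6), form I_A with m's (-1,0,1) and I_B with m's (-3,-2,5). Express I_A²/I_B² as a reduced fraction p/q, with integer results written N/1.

Same 6,2,6: normalisation and zero-m 3j drop out of the ratio.
A: Δ: 2! 10! 2! / 15! → 1/90090; sum: t=0:+1/120960 t=1:−1/17280 t=2:+1/57600 = -13/403200; 3j²(6 2 6; -1 0 1) = Δ·Π!·Σ² = 13/770  (sign +1)
B: Δ: 2! 10! 2! / 15! → 1/90090; sum: t=0:+1/1451520 = 1/1451520; 3j²(6 2 6; -3 -2 5) = Δ·Π!·Σ² = 1/91  (sign -1)
I_A²/I_B² = (13/770)/(1/91) = 169/110

169/110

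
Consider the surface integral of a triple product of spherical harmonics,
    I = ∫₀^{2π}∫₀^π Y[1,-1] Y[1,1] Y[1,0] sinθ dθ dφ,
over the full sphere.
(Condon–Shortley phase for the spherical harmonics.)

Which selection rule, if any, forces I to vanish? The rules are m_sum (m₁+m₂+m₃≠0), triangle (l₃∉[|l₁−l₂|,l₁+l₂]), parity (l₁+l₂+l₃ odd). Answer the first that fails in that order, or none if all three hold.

Σmᵢ = 0  ✓
l₃∈[|l₁−l₂|,l₁+l₂]=[0,2], have l₃=1  ✓
Σlᵢ = 3 ⇒ odd  ✗

parity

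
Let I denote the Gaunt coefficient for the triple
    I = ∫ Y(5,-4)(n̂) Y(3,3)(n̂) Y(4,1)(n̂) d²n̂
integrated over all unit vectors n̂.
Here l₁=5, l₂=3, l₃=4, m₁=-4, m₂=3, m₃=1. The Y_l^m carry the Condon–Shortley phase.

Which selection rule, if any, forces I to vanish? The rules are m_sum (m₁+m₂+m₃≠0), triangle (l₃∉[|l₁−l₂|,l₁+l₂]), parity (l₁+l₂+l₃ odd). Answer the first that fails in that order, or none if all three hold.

none

Σmᵢ = 0  ✓
l₃∈[|l₁−l₂|,l₁+l₂]=[2,8], have l₃=4  ✓
Σlᵢ = 12 ⇒ even  ✓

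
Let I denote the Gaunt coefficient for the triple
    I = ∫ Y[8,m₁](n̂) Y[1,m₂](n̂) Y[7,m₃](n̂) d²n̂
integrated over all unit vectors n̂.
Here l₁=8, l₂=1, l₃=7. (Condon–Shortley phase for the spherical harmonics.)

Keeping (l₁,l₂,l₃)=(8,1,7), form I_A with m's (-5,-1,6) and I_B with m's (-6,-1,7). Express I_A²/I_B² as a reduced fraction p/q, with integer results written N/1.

l's match ⇒ only the (l;m) 3-j factors differ between A and B.
A: triangle coeff Δ(8,1,7) = 1/2040; Σ_t [0,0]: t=0:+1/12454041600 = 1/12454041600; (3j)²=1/680 [(8 1 7; -5 -1 6)], sign=-1
B: triangle coeff Δ(8,1,7) = 1/2040; Σ_t [0,0]: t=0:+1/174356582400 = 1/174356582400; (3j)²=1/2040 [(8 1 7; -6 -1 7)], sign=+1
I_A²/I_B² = (1/680)/(1/2040) = 3/1

3/1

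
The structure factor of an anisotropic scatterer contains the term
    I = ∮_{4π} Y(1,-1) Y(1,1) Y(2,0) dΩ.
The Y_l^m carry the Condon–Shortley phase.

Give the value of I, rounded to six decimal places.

Checks pass: Σm=0; 4 even; l₃=2∈[0,2].
(2·1+1)(2·1+1)(2·2+1) = 45
Δ: 0! 2! 2! / 5! → 1/30
sum: t=0:+1/1 = 1/1
3j²(1 1 2; 0 0 0) = Δ·Π!·Σ² = 2/15  (sign +1)
sum: t=0:+1/4 = 1/4
3j²(1 1 2; -1 1 0) = Δ·Π!·Σ² = 1/30  (sign +1)
combine: 4πI² = 45·2/15·1/30 = 1/5
take √, sign +1: I = 0.12615663

0.126157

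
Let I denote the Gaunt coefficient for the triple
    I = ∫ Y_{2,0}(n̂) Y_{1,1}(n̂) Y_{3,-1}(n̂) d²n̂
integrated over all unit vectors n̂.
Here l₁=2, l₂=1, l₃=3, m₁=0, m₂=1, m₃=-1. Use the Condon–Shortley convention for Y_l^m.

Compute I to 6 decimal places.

Checks pass: Σm=0; 6 even; l₃=3∈[1,3].
(2·2+1)(2·1+1)(2·3+1) = 105
Δ: 0! 4! 2! / 7! → 1/105
sum: t=0:+1/4 = 1/4
3j²(2 1 3; 0 0 0) = Δ·Π!·Σ² = 3/35  (sign -1)
sum: t=0:+1/8 = 1/8
3j²(2 1 3; 0 1 -1) = Δ·Π!·Σ² = 2/35  (sign +1)
combine: 4πI² = 105·3/35·2/35 = 18/35
take √, sign -1: I = -0.20230066

-0.202301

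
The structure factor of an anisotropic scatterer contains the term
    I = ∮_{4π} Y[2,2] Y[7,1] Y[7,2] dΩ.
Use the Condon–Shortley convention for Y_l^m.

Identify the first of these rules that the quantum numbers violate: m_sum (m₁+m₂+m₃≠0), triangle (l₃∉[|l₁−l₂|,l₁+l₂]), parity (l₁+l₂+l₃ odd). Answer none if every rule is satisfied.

azimuthal sum: 2 + 1 + 2 = 5  ✗
5 ≤ 7 ≤ 9 (triangle on l)
L = 2 + 7 + 7 = 16 (even)

m_sum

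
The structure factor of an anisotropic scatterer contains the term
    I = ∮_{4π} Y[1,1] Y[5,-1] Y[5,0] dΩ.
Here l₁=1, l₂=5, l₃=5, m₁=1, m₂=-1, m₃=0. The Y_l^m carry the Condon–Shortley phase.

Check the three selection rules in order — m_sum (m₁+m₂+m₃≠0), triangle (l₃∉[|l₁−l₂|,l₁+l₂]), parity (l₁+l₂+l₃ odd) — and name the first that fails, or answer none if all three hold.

Σmᵢ = 0  ✓
l₃∈[|l₁−l₂|,l₁+l₂]=[4,6], have l₃=5  ✓
Σlᵢ = 11 ⇒ odd  ✗

parity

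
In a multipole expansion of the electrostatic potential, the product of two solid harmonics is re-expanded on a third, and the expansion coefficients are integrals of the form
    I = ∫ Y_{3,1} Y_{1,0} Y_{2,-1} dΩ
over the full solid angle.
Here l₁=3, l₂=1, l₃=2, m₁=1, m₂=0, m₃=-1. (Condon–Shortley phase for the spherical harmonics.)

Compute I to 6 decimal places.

m-sum 0 ✓  L=6 even ✓  2≤2≤4 ✓
Π(2lᵢ+1) = 7×3×5 = 105
triangle coeff Δ(3,1,2) = 1/105
Σ_t [1,1]: t=1:−1/4 = -1/4
(3j)²=3/35 [(3 1 2; 0 0 0)], sign=-1
Σ_t [1,1]: t=1:−1/6 = -1/6
(3j)²=8/105 [(3 1 2; 1 0 -1)], sign=+1
⇒ 4πI² = 24/35
I = (-1)√(24/35/(4π)) = -0.23359668

-0.233597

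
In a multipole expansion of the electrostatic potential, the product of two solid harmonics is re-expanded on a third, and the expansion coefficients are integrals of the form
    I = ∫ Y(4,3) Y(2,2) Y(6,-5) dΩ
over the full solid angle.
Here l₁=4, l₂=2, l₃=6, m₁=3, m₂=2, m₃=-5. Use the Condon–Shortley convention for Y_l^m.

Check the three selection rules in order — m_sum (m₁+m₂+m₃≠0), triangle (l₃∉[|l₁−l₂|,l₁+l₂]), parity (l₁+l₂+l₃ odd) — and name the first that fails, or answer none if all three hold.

none

m₁+m₂+m₃ = 3 + 2 − 5 = 0  ✓
triangle: |4−2|=2 ≤ l₃=6 ≤ 4+2=6  ✓
parity: l₁+l₂+l₃ = 12 is even  ✓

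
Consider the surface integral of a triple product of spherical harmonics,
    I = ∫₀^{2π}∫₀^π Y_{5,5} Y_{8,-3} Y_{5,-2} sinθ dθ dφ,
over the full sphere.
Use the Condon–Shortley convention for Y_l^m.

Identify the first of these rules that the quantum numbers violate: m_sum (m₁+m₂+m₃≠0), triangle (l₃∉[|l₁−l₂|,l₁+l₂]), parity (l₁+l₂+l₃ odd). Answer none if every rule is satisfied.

none

Σmᵢ = 0  ✓
l₃∈[|l₁−l₂|,l₁+l₂]=[3,13], have l₃=5  ✓
Σlᵢ = 18 ⇒ even  ✓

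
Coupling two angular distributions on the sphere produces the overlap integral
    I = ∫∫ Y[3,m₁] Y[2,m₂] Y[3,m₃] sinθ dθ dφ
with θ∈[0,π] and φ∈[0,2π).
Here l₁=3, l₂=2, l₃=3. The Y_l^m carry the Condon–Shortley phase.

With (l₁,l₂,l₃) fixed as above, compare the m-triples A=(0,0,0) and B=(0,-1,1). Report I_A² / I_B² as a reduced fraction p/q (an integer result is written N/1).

Same 3,2,3: normalisation and zero-m 3j drop out of the ratio.
A: Δ: 2! 4! 2! / 9! → 1/3780; sum: t=0:+1/24 t=1:−1/4 t=2:+1/24 = -1/6; 3j²(3 2 3; 0 0 0) = Δ·Π!·Σ² = 4/105  (sign +1)
B: Δ: 2! 4! 2! / 9! → 1/3780; sum: t=0:+1/12 t=1:−1/8 = -1/24; 3j²(3 2 3; 0 -1 1) = Δ·Π!·Σ² = 1/210  (sign -1)
I_A²/I_B² = (4/105)/(1/210) = 8/1

8/1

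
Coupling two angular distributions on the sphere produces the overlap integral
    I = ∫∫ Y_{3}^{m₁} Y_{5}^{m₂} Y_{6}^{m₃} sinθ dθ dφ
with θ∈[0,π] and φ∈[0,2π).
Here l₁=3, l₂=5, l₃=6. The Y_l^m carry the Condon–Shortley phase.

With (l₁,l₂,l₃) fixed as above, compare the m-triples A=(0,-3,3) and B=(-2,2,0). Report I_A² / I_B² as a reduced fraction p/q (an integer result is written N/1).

1/21

l's match ⇒ only the (l;m) 3-j factors differ between A and B.
A: triangle coeff Δ(3,5,6) = 1/675675; Σ_t [0,2]: t=0:+1/17280 t=1:−1/20160 t=2:+1/483840 = 1/96768; (3j)²=1/1001 [(3 5 6; 0 -3 3)], sign=-1
B: triangle coeff Δ(3,5,6) = 1/675675; Σ_t [1,2]: t=1:−1/34560 t=2:+1/8640 = 1/11520; (3j)²=3/143 [(3 5 6; -2 2 0)], sign=+1
I_A²/I_B² = (1/1001)/(3/143) = 1/21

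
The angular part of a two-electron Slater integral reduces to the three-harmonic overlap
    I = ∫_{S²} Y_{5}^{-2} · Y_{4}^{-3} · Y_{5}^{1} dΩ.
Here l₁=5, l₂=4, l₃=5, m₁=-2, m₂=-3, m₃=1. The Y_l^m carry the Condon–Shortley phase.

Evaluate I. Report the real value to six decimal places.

-2 − 3 + 1 = -4 ≠ 0: azimuthal integral kills it; I = 0

0.000000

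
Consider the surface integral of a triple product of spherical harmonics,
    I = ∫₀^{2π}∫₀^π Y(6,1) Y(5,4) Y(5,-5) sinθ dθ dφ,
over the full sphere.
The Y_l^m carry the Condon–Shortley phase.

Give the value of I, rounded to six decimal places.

Checks pass: Σm=0; 16 even; l₃=5∈[1,11].
(2·6+1)(2·5+1)(2·5+1) = 1573
Δ: 6! 6! 4! / 17! → 1/28588560
sum: t=1:−1/345600 t=2:+1/13824 t=3:−1/5184 t=4:+1/13824 t=5:−1/345600 = -7/129600
3j²(6 5 5; 0 0 0) = Δ·Π!·Σ² = 80/7293  (sign +1)
sum: t=5:−1/2073600 = -1/2073600
3j²(6 5 5; 1 4 -5) = Δ·Π!·Σ² = 63/9724  (sign -1)
combine: 4πI² = 1573·80/7293·63/9724 = 420/3757
take √, sign -1: I = -0.09431898

-0.094319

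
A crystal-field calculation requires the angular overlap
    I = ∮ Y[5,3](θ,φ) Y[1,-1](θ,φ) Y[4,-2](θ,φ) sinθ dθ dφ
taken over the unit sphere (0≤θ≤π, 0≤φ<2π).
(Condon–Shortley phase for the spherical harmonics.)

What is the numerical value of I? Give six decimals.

Checks pass: Σm=0; 10 even; l₃=4∈[4,6].
(2·5+1)(2·1+1)(2·4+1) = 297
Δ: 2! 8! 0! / 11! → 1/495
sum: t=1:−1/576 = -1/576
3j²(5 1 4; 0 0 0) = Δ·Π!·Σ² = 5/99  (sign -1)
sum: t=0:+1/2880 = 1/2880
3j²(5 1 4; 3 -1 -2) = Δ·Π!·Σ² = 28/495  (sign +1)
combine: 4πI² = 297·5/99·28/495 = 28/33
take √, sign -1: I = -0.25984664

-0.259847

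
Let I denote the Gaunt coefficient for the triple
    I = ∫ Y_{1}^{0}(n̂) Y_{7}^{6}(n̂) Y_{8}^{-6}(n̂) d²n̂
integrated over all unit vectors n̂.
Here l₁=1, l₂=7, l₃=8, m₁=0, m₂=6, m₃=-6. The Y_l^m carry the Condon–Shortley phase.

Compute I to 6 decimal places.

Checks pass: Σm=0; 16 even; l₃=8∈[6,8].
(2·1+1)(2·7+1)(2·8+1) = 765
Δ: 0! 2! 14! / 17! → 1/2040
sum: t=0:+1/25401600 = 1/25401600
3j²(1 7 8; 0 0 0) = Δ·Π!·Σ² = 8/255  (sign +1)
sum: t=0:+1/6227020800 = 1/6227020800
3j²(1 7 8; 0 6 -6) = Δ·Π!·Σ² = 7/510  (sign +1)
combine: 4πI² = 765·8/255·7/510 = 28/85
take √, sign +1: I = 0.16190663

0.161907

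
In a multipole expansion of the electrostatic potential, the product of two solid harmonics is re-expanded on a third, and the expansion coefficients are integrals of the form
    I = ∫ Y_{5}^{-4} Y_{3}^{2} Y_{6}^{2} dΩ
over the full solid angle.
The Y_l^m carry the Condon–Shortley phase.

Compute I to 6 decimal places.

-0.139560

m-sum 0 ✓  L=14 even ✓  2≤6≤8 ✓
Π(2lᵢ+1) = 11×7×13 = 1001
triangle coeff Δ(5,3,6) = 1/675675
Σ_t [0,2]: t=0:+1/8640 t=1:−1/2304 t=2:+1/8640 = -7/34560
(3j)²=7/429 [(5 3 6; 0 0 0)], sign=-1
Σ_t [1,2]: t=1:−1/967680 t=2:+1/60480 = 1/64512
(3j)²=15/1001 [(5 3 6; -4 2 2)], sign=+1
⇒ 4πI² = 35/143
I = (-1)√(35/143/(4π)) = -0.13956004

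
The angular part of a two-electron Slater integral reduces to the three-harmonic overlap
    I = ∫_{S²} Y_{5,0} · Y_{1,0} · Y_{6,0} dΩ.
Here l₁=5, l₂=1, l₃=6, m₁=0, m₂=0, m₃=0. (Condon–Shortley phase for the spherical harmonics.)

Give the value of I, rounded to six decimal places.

0.245154

m-sum 0 ✓  L=12 even ✓  4≤6≤6 ✓
Π(2lᵢ+1) = 11×3×13 = 429
triangle coeff Δ(5,1,6) = 1/858
Σ_t [0,0]: t=0:+1/14400 = 1/14400
(3j)²=6/143 [(5 1 6; 0 0 0)], sign=+1
(m-triple is (0,0,0) — same symbol as above.)
⇒ 4πI² = 108/143
I = (+1)√(108/143/(4π)) = 0.24515397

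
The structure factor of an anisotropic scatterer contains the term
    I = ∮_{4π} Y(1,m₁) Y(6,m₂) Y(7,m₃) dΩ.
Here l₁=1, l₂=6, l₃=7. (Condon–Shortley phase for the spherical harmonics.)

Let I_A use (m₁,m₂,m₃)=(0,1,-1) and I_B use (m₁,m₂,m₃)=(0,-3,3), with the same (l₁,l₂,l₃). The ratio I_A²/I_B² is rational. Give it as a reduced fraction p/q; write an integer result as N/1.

6/5

Same 1,6,7: normalisation and zero-m 3j drop out of the ratio.
A: Δ: 0! 2! 12! / 15! → 1/1365; sum: t=0:+1/604800 = 1/604800; 3j²(1 6 7; 0 1 -1) = Δ·Π!·Σ² = 16/455  (sign +1)
B: Δ: 0! 2! 12! / 15! → 1/1365; sum: t=0:+1/2177280 = 1/2177280; 3j²(1 6 7; 0 -3 3) = Δ·Π!·Σ² = 8/273  (sign +1)
I_A²/I_B² = (16/455)/(8/273) = 6/5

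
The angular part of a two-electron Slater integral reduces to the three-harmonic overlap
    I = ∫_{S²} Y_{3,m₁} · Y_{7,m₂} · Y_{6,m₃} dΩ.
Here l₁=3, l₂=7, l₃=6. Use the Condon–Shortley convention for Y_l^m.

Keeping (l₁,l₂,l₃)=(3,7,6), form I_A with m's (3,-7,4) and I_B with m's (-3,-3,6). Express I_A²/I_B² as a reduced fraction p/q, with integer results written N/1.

91/6

l's match ⇒ only the (l;m) 3-j factors differ between A and B.
A: triangle coeff Δ(3,7,6) = 1/2042040; Σ_t [0,0]: t=0:+1/174182400 = 1/174182400; (3j)²=1/136 [(3 7 6; 3 -7 4)], sign=+1
B: triangle coeff Δ(3,7,6) = 1/2042040; Σ_t [4,4]: t=4:+1/174182400 = 1/174182400; (3j)²=3/6188 [(3 7 6; -3 -3 6)], sign=+1
I_A²/I_B² = (1/136)/(3/6188) = 91/6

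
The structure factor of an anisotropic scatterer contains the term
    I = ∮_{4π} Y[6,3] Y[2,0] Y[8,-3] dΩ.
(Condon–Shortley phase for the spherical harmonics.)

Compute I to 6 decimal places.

Rules hold: Σm=0, L=16 even, 4≤8≤8.
N = 13·5·17 = 1105
Δ = 0!·12!·4!/17! = 1/30940
Racah Σ t=0..0: t=0:+1/2073600 = 1/2073600
⇒ 3j(6 2 8; 0 0 0)² = 28/1105, sgn +1
Racah Σ t=0..0: t=0:+1/8709120 = 1/8709120
⇒ 3j(6 2 8; 3 0 -3)² = 55/3094, sgn -1
4πI² = N·(3j₀)²·(3jₘ)² = 110/221
I = -1·√(0.497738/4π) = -0.19901934

-0.199019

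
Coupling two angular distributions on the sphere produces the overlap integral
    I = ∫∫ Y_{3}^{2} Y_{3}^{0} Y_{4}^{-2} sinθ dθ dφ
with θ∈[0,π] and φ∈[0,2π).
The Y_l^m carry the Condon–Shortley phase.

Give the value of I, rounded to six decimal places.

Checks pass: Σm=0; 10 even; l₃=4∈[0,6].
(2·3+1)(2·3+1)(2·4+1) = 441
Δ: 2! 4! 4! / 11! → 1/34650
sum: t=0:+1/72 t=1:−1/16 t=2:+1/72 = -5/144
3j²(3 3 4; 0 0 0) = Δ·Π!·Σ² = 2/77  (sign -1)
sum: t=0:+1/72 t=1:−1/96 = 1/288
3j²(3 3 4; 2 0 -2) = Δ·Π!·Σ² = 1/462  (sign +1)
combine: 4πI² = 441·2/77·1/462 = 3/121
take √, sign -1: I = -0.04441841

-0.044418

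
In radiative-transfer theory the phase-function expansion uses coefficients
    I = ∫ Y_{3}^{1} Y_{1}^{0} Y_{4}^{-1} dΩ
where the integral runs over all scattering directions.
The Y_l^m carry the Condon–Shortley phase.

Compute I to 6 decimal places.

-0.238414

m-sum 0 ✓  L=8 even ✓  2≤4≤4 ✓
Π(2lᵢ+1) = 7×3×9 = 189
triangle coeff Δ(3,1,4) = 1/252
Σ_t [0,0]: t=0:+1/36 = 1/36
(3j)²=4/63 [(3 1 4; 0 0 0)], sign=+1
Σ_t [0,0]: t=0:+1/48 = 1/48
(3j)²=5/84 [(3 1 4; 1 0 -1)], sign=-1
⇒ 4πI² = 5/7
I = (-1)√(5/7/(4π)) = -0.23841361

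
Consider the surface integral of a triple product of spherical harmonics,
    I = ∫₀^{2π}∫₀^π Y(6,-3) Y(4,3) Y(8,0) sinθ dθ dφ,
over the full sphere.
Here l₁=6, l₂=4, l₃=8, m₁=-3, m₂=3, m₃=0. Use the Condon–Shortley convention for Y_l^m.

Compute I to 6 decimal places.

-0.138702

Checks pass: Σm=0; 18 even; l₃=8∈[2,10].
(2·6+1)(2·4+1)(2·8+1) = 1989
Δ: 2! 10! 6! / 19! → 1/23279256
sum: t=0:+1/1658880 t=1:−1/518400 t=2:+1/1658880 = -1/1382400
3j²(6 4 8; 0 0 0) = Δ·Π!·Σ² = 504/46189  (sign -1)
sum: t=1:−1/58060800 t=2:+1/7257600 = 1/8294400
3j²(6 4 8; -3 3 0) = Δ·Π!·Σ² = 1029/92378  (sign +1)
combine: 4πI² = 1989·504/46189·1029/92378 = 2333772/9653501
take √, sign -1: I = -0.13870172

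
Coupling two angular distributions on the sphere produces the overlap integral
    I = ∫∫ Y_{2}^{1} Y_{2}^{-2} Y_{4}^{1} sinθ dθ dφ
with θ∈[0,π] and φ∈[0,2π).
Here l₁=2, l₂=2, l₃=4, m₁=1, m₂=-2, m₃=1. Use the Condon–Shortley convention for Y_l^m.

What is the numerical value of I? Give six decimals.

Checks pass: Σm=0; 8 even; l₃=4∈[0,4].
(2·2+1)(2·2+1)(2·4+1) = 225
Δ: 0! 4! 4! / 9! → 1/630
sum: t=0:+1/16 = 1/16
3j²(2 2 4; 0 0 0) = Δ·Π!·Σ² = 2/35  (sign +1)
sum: t=0:+1/144 = 1/144
3j²(2 2 4; 1 -2 1) = Δ·Π!·Σ² = 1/126  (sign -1)
combine: 4πI² = 225·2/35·1/126 = 5/49
take √, sign -1: I = -0.09011188

-0.090112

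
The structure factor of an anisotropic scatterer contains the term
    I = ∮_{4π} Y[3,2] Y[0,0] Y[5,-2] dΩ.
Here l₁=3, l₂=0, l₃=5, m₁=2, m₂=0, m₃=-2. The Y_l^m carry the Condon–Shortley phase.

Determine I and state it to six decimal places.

l₃=5 ∉ [3,3] — triangle fails ⇒ I = 0

0.000000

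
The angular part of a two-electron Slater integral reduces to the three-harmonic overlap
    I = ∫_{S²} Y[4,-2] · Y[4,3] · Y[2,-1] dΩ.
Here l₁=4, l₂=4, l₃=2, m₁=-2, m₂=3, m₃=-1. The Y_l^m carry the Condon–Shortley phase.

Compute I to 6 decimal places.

Checks pass: Σm=0; 10 even; l₃=2∈[0,8].
(2·4+1)(2·4+1)(2·2+1) = 405
Δ: 6! 2! 2! / 11! → 1/13860
sum: t=2:+1/192 t=3:−1/36 t=4:+1/192 = -5/288
3j²(4 4 2; 0 0 0) = Δ·Π!·Σ² = 20/693  (sign -1)
sum: t=5:−1/240 t=6:+1/1440 = -1/288
3j²(4 4 2; -2 3 -1) = Δ·Π!·Σ² = 5/132  (sign +1)
combine: 4πI² = 405·20/693·5/132 = 375/847
take √, sign -1: I = -0.18770204

-0.187702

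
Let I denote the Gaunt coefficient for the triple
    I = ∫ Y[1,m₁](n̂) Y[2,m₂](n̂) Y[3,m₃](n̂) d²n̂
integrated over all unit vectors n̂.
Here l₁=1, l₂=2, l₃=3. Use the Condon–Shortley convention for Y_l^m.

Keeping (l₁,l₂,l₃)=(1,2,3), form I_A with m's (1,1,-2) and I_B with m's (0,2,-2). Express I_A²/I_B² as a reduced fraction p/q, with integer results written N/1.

Same 1,2,3: normalisation and zero-m 3j drop out of the ratio.
A: Δ: 0! 2! 4! / 7! → 1/105; sum: t=0:+1/12 = 1/12; 3j²(1 2 3; 1 1 -2) = Δ·Π!·Σ² = 2/21  (sign -1)
B: Δ: 0! 2! 4! / 7! → 1/105; sum: t=0:+1/24 = 1/24; 3j²(1 2 3; 0 2 -2) = Δ·Π!·Σ² = 1/21  (sign -1)
I_A²/I_B² = (2/21)/(1/21) = 2/1

2/1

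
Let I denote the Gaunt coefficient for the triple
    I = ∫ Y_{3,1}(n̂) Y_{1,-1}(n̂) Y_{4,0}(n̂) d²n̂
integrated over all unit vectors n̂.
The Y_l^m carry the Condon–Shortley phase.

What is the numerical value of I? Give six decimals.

Rules hold: Σm=0, L=8 even, 2≤4≤4.
N = 7·3·9 = 189
Δ = 0!·6!·2!/9! = 1/252
Racah Σ t=0..0: t=0:+1/36 = 1/36
⇒ 3j(3 1 4; 0 0 0)² = 4/63, sgn +1
Racah Σ t=0..0: t=0:+1/96 = 1/96
⇒ 3j(3 1 4; 1 -1 0)² = 1/42, sgn +1
4πI² = N·(3j₀)²·(3jₘ)² = 2/7
I = +1·√(0.285714/4π) = 0.15078601

0.150786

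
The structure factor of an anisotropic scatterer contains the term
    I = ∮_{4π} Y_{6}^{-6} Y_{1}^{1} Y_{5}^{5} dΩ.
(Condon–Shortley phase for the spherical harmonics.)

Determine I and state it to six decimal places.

0.331940

Rules hold: Σm=0, L=12 even, 5≤5≤7.
N = 13·3·11 = 429
Δ = 2!·10!·0!/13! = 1/858
Racah Σ t=1..1: t=1:−1/14400 = -1/14400
⇒ 3j(6 1 5; 0 0 0)² = 6/143, sgn +1
Racah Σ t=2..2: t=2:+1/7257600 = 1/7257600
⇒ 3j(6 1 5; -6 1 5)² = 1/13, sgn +1
4πI² = N·(3j₀)²·(3jₘ)² = 18/13
I = +1·√(1.38462/4π) = 0.33194004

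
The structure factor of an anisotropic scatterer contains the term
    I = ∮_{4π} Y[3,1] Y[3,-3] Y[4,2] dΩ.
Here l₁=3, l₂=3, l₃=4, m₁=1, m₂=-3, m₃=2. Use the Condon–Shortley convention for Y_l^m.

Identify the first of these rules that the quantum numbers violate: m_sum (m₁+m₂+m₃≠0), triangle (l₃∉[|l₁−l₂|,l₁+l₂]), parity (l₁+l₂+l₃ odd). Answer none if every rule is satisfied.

m₁+m₂+m₃ = 1 − 3 + 2 = 0  ✓
triangle: |3−3|=0 ≤ l₃=4 ≤ 3+3=6  ✓
parity: l₁+l₂+l₃ = 10 is even  ✓

none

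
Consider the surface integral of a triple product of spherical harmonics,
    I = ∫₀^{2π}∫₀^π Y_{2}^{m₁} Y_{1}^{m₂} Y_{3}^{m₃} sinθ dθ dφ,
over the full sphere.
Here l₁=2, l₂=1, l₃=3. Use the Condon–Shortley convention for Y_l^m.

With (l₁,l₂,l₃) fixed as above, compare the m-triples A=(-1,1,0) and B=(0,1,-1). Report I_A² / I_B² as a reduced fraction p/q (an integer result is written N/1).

Same 2,1,3: normalisation and zero-m 3j drop out of the ratio.
A: Δ: 0! 4! 2! / 7! → 1/105; sum: t=0:+1/12 = 1/12; 3j²(2 1 3; -1 1 0) = Δ·Π!·Σ² = 1/35  (sign -1)
B: Δ: 0! 4! 2! / 7! → 1/105; sum: t=0:+1/8 = 1/8; 3j²(2 1 3; 0 1 -1) = Δ·Π!·Σ² = 2/35  (sign +1)
I_A²/I_B² = (1/35)/(2/35) = 1/2

1/2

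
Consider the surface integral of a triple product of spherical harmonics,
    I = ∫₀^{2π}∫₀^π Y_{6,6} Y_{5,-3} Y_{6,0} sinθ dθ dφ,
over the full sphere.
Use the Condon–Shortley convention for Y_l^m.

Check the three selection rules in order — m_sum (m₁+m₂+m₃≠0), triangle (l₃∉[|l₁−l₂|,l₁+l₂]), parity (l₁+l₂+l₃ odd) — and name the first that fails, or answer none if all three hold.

m_sum

m₁+m₂+m₃ = 6 − 3 + 0 = 3  ✗
triangle: |6−5|=1 ≤ l₃=6 ≤ 6+5=11
parity: l₁+l₂+l₃ = 17 is odd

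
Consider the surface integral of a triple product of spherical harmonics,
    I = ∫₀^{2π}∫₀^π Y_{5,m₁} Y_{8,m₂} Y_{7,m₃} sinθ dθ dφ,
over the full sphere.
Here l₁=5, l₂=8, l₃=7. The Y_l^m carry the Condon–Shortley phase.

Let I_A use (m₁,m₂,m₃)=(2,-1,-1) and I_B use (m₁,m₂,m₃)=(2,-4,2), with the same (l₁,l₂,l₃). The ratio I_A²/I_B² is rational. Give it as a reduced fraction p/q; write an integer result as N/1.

Same 5,8,7: normalisation and zero-m 3j drop out of the ratio.
A: Δ: 6! 4! 10! / 21! → 1/814773960; sum: t=0:+1/130636800 t=1:−1/8294400 t=2:+1/4147200 t=3:−1/14929920 = 1/16329600; 3j²(5 8 7; 2 -1 -1) = Δ·Π!·Σ² = 1024/138567  (sign +1)
B: Δ: 6! 4! 10! / 21! → 1/814773960; sum: t=0:+1/74649600 t=1:−1/14515200 t=2:+1/23224320 t=3:−1/313528320 = -7/447897600; 3j²(5 8 7; 2 -4 2) = Δ·Π!·Σ² = 343/75582  (sign +1)
I_A²/I_B² = (1024/138567)/(343/75582) = 6144/3773

6144/3773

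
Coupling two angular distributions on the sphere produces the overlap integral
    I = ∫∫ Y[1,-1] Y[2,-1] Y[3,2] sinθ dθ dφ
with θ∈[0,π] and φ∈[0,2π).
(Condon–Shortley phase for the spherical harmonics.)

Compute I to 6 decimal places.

0.261169

m-sum 0 ✓  L=6 even ✓  1≤3≤3 ✓
Π(2lᵢ+1) = 3×5×7 = 105
triangle coeff Δ(1,2,3) = 1/105
Σ_t [0,0]: t=0:+1/4 = 1/4
(3j)²=3/35 [(1 2 3; 0 0 0)], sign=-1
Σ_t [0,0]: t=0:+1/12 = 1/12
(3j)²=2/21 [(1 2 3; -1 -1 2)], sign=-1
⇒ 4πI² = 6/7
I = (+1)√(6/7/(4π)) = 0.26116903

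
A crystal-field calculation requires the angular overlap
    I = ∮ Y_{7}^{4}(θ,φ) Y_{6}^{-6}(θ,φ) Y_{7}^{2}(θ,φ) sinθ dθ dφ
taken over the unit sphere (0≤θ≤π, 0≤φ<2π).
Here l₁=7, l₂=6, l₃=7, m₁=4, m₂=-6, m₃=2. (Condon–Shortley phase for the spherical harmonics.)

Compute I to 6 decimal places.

m-sum 0 ✓  L=20 even ✓  1≤7≤13 ✓
Π(2lᵢ+1) = 15×13×15 = 2925
triangle coeff Δ(7,6,7) = 1/2444321880
Σ_t [0,6]: t=0:+1/2612736000 t=1:−1/20736000 t=2:+1/1658880 t=3:−1/746496 t=4:+1/1658880 t=5:−1/20736000 t=6:+1/2612736000 = -1/4354560
(3j)²=1000/138567 [(7 6 7; 0 0 0)], sign=+1
Σ_t [0,0]: t=0:+1/373248000 = 1/373248000
(3j)²=308/20995 [(7 6 7; 4 -6 2)], sign=-1
⇒ 4πI² = 420000/1356277
I = (-1)√(420000/1356277/(4π)) = -0.15698043

-0.156980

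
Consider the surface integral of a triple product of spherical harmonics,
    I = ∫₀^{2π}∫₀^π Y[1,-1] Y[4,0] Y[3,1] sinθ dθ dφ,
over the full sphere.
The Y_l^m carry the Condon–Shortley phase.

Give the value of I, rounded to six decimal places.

0.150786

Rules hold: Σm=0, L=8 even, 3≤3≤5.
N = 3·9·7 = 189
Δ = 2!·0!·6!/9! = 1/252
Racah Σ t=1..1: t=1:−1/36 = -1/36
⇒ 3j(1 4 3; 0 0 0)² = 4/63, sgn +1
Racah Σ t=2..2: t=2:+1/96 = 1/96
⇒ 3j(1 4 3; -1 0 1)² = 1/42, sgn +1
4πI² = N·(3j₀)²·(3jₘ)² = 2/7
I = +1·√(0.285714/4π) = 0.15078601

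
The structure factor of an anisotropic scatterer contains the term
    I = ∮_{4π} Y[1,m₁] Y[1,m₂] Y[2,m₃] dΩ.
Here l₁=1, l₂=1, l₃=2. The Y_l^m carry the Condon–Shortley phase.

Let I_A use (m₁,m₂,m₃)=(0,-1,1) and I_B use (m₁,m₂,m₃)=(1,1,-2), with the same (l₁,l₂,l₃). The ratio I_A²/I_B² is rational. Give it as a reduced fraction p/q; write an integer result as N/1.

Shared (l₁,l₂,l₃)=(1,1,2): N and (l;000)² cancel in I_A²/I_B².
A: Δ = 0!·2!·2!/5! = 1/30; Racah Σ t=0..0: t=0:+1/2 = 1/2; ⇒ 3j(1 1 2; 0 -1 1)² = 1/10, sgn -1
B: Δ = 0!·2!·2!/5! = 1/30; Racah Σ t=0..0: t=0:+1/4 = 1/4; ⇒ 3j(1 1 2; 1 1 -2)² = 1/5, sgn +1
I_A²/I_B² = (1/10)/(1/5) = 1/2

1/2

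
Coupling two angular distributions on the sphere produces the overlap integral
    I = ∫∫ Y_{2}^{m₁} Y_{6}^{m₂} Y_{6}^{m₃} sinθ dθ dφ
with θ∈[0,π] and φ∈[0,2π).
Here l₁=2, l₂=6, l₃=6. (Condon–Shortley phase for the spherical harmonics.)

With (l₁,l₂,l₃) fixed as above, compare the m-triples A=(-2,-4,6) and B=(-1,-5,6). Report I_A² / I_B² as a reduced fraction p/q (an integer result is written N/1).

Same 2,6,6: normalisation and zero-m 3j drop out of the ratio.
A: Δ: 2! 2! 10! / 15! → 1/90090; sum: t=2:+1/14515200 = 1/14515200; 3j²(2 6 6; -2 -4 6) = Δ·Π!·Σ² = 2/455  (sign +1)
B: Δ: 2! 2! 10! / 15! → 1/90090; sum: t=1:−1/7257600 = -1/7257600; 3j²(2 6 6; -1 -5 6) = Δ·Π!·Σ² = 11/455  (sign -1)
I_A²/I_B² = (2/455)/(11/455) = 2/11

2/11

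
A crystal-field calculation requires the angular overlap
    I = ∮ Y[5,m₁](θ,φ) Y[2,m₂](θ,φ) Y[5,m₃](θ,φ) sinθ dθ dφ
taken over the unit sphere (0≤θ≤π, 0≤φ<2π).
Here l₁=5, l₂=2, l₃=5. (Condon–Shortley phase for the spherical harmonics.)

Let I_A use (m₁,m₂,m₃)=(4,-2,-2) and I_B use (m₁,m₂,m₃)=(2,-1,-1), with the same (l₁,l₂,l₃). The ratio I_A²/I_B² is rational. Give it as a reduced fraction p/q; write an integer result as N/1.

12/7

Shared (l₁,l₂,l₃)=(5,2,5): N and (l;000)² cancel in I_A²/I_B².
A: Δ = 2!·8!·2!/13! = 1/38610; Racah Σ t=0..0: t=0:+1/20160 = 1/20160; ⇒ 3j(5 2 5; 4 -2 -2)² = 12/715, sgn -1
B: Δ = 2!·8!·2!/13! = 1/38610; Racah Σ t=0..1: t=0:+1/1440 t=1:−1/2880 = 1/2880; ⇒ 3j(5 2 5; 2 -1 -1)² = 7/715, sgn +1
I_A²/I_B² = (12/715)/(7/715) = 12/7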